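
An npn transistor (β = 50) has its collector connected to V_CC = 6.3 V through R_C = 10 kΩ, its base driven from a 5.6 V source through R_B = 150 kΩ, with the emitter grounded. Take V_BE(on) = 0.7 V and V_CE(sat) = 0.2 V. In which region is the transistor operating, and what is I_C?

Assume active: I_B = (5.6 − 0.7)/150 = 0.0327 mA, giving I_C = β·I_B = 1.63 mA.
But then V_CE = 6.3 − 1.63×10 = -10 V < V_CE(sat) = 0.2 V — impossible in the active region.
So the transistor is saturated. With V_CE = 0.2 V, I_C = (V_CC − 0.2)/R_C = 6.1/10 = 0.61 mA.
Check: β·I_B = 1.63 mA > I_C = 0.61 mA, confirming saturation.

saturation; I_C ≈ 0.61 mA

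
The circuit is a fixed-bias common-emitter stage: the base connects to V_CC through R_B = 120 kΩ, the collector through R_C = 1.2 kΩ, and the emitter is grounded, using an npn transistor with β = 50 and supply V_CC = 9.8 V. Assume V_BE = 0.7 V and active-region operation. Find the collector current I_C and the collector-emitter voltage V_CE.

I_C ≈ 3.8 mA, V_CE ≈ 5.2 V

Base loop: V_CC = I_B·R_B + V_BE, so I_B = (9.8 − 0.7)/120 kΩ = 0.0758 mA.
In the active region I_C = β·I_B = 50 × 0.0758 = 3.79 mA.
Collector loop: V_CE = V_CC − I_C·R_C = 9.8 − 3.79×1.2 = 5.25 V.
Since V_CE = 5.25 V > V_CE(sat) ≈ 0.2 V, the transistor is in the active region as assumed.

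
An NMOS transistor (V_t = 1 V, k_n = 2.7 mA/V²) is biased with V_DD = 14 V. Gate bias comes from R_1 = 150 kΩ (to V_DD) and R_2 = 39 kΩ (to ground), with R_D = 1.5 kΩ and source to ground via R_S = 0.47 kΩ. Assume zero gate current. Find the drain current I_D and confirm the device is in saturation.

I_D ≈ 1.7 mA

V_G = V_DD·R_2/(R_1+R_2) = 14×39/189 = 2.89 V.
Assume saturation: I_D = (k_n/2)(V_GS − V_t)² with V_GS = V_G − I_D·R_S = 2.89 − 0.47·I_D.
Substituting gives 0.298·I_D² − 3.4·I_D + 4.82 = 0, with roots I_D = 1.66 or 9.73 mA.
The root I_D = 9.73 mA gives V_GS = -1.68 V ≤ V_t, so take I_D = 1.66 mA.
Then V_GS = 2.11 V and V_DS = V_DD − I_D(R_D+R_S) = 14 − 1.66×1.97 = 10.7 V.
Saturation requires V_DS ≥ V_GS − V_t = 1.11 V; 10.7 ≥ 1.11 ✓.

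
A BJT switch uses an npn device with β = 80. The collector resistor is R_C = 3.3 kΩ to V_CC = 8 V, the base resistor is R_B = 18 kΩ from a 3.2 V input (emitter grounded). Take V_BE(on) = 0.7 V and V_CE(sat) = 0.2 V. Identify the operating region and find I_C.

saturation; I_C ≈ 2.4 mA

Assume active: I_B = (3.2 − 0.7)/18 = 0.139 mA, giving I_C = β·I_B = 11.1 mA.
But then V_CE = 8 − 11.1×3.3 = -28.7 V < V_CE(sat) = 0.2 V — impossible in the active region.
So the transistor is saturated. With V_CE = 0.2 V, I_C = (V_CC − 0.2)/R_C = 7.8/3.3 = 2.36 mA.
Check: β·I_B = 11.1 mA > I_C = 2.36 mA, confirming saturation.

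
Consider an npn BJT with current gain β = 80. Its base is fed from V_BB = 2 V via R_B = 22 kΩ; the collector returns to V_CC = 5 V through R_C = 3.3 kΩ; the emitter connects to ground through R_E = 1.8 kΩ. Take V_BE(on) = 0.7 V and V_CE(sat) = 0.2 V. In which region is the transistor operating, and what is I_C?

Assume active. Base-emitter loop: I_B = (V_BB − V_BE)/(R_B + (β+1)R_E) = (2 − 0.7)/(22 + 81×1.8) = 0.00775 mA.
I_C = β·I_B = 80×0.00775 = 0.62 mA.
V_CE = V_CC − I_C·R_C − I_E·R_E = 5 − 0.62×3.3 − 0.628×1.8 = 1.83 V > V_CE(sat), so the active-region assumption holds.

active; I_C ≈ 0.62 mA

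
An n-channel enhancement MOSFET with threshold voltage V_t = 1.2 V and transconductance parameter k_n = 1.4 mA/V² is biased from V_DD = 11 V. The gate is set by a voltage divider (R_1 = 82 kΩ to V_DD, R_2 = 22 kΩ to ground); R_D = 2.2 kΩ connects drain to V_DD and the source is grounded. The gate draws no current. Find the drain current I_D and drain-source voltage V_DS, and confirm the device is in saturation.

V_G = V_DD·R_2/(R_1+R_2) = 11×22/104 = 2.33 V. With the source grounded, V_GS = V_G = 2.33 V.
Assume saturation: I_D = (k_n/2)(V_GS − V_t)² = (1.4/2)×(2.33 − 1.2)² = 0.7×1.13² = 0.889 mA.
V_DS = V_DD − I_D·R_D = 11 − 0.889×2.2 = 9.04 V.
Saturation requires V_DS ≥ V_GS − V_t = 1.13 V; 9.04 ≥ 1.13 ✓.

I_D ≈ 0.89 mA, V_DS ≈ 9 V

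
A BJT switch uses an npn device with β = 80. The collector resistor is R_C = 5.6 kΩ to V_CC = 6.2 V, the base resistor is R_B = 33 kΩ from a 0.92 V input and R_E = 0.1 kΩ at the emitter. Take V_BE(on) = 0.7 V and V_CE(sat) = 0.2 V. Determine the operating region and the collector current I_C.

active; I_C ≈ 0.43 mA

Assume active. Base-emitter loop: I_B = (V_BB − V_BE)/(R_B + (β+1)R_E) = (0.92 − 0.7)/(33 + 81×0.1) = 0.00535 mA.
I_C = β·I_B = 80×0.00535 = 0.428 mA.
V_CE = V_CC − I_C·R_C − I_E·R_E = 6.2 − 0.428×5.6 − 0.434×0.1 = 3.76 V > V_CE(sat), so the active-region assumption holds.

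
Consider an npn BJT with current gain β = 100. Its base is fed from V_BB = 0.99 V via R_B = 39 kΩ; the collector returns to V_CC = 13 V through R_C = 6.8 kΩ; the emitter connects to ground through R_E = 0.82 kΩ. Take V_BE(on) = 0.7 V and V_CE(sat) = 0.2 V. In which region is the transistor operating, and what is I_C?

active; I_C ≈ 0.24 mA

Assume active. Base-emitter loop: I_B = (V_BB − V_BE)/(R_B + (β+1)R_E) = (0.99 − 0.7)/(39 + 101×0.82) = 0.00238 mA.
I_C = β·I_B = 100×0.00238 = 0.238 mA.
V_CE = V_CC − I_C·R_C − I_E·R_E = 13 − 0.238×6.8 − 0.24×0.82 = 11.2 V > V_CE(sat), so the active-region assumption holds.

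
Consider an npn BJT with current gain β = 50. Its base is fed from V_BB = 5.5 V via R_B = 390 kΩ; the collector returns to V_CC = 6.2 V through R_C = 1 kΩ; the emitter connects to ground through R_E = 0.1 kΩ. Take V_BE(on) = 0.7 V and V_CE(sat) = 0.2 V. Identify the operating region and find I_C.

Assume active. Base-emitter loop: I_B = (V_BB − V_BE)/(R_B + (β+1)R_E) = (5.5 − 0.7)/(390 + 51×0.1) = 0.0121 mA.
I_C = β·I_B = 50×0.0121 = 0.607 mA.
V_CE = V_CC − I_C·R_C − I_E·R_E = 6.2 − 0.607×1 − 0.62×0.1 = 5.53 V > V_CE(sat), so the active-region assumption holds.

active; I_C ≈ 0.61 mA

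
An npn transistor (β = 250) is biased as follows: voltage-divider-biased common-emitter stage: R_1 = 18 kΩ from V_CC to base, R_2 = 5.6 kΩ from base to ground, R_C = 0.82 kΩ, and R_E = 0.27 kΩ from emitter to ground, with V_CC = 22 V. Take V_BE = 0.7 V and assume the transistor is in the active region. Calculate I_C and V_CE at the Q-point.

Thevenize the base divider: V_Th = V_CC·R_2/(R_1+R_2) = 22×5.6/23.6 = 5.22 V, R_Th = R_1‖R_2 = 4.27 kΩ.
Base-emitter loop: V_Th = I_B·R_Th + V_BE + (β+1)I_B·R_E, so I_B = (5.22 − 0.7) / (4.27 + 251×0.27) = 0.0627 mA.
I_C = β·I_B = 250×0.0627 = 15.7 mA, and I_E = (β+1)I_B = 15.7 mA.
V_CE = V_CC − I_C·R_C − I_E·R_E = 22 − 15.7×0.82 − 15.7×0.27 = 4.88 V.
V_CE = 4.88 V > 0.2 V confirms active-region operation.

I_C ≈ 16 mA, V_CE ≈ 4.9 V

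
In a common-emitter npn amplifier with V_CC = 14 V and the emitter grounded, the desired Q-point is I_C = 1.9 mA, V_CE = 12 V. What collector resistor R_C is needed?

Collector loop: V_CC = I_C·R_C + V_CE.
R_C = (V_CC − V_CE)/I_C = (14 − 12)/1.9 = 1.05 kΩ.

R_C ≈ 1.1 kΩ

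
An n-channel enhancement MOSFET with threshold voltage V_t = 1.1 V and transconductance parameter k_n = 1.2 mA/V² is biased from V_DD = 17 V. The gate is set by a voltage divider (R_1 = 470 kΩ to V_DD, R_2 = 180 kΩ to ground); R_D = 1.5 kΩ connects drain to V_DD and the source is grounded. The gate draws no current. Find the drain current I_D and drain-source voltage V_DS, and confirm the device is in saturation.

I_D ≈ 7.8 mA, V_DS ≈ 5.3 V

V_G = V_DD·R_2/(R_1+R_2) = 17×180/650 = 4.71 V. With the source grounded, V_GS = V_G = 4.71 V.
Assume saturation: I_D = (k_n/2)(V_GS − V_t)² = (1.2/2)×(4.71 − 1.1)² = 0.6×3.61² = 7.81 mA.
V_DS = V_DD − I_D·R_D = 17 − 7.81×1.5 = 5.29 V.
Saturation requires V_DS ≥ V_GS − V_t = 3.61 V; 5.29 ≥ 3.61 ✓.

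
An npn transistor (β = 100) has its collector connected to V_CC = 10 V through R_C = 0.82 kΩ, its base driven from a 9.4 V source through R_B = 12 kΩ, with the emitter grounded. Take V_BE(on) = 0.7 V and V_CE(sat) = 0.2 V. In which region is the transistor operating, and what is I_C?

Assume active: I_B = (9.4 − 0.7)/12 = 0.725 mA, giving I_C = β·I_B = 72.5 mA.
But then V_CE = 10 − 72.5×0.82 = -49.5 V < V_CE(sat) = 0.2 V — impossible in the active region.
So the transistor is saturated. With V_CE = 0.2 V, I_C = (V_CC − 0.2)/R_C = 9.8/0.82 = 12 mA.
Check: β·I_B = 72.5 mA > I_C = 12 mA, confirming saturation.

saturation; I_C ≈ 12 mA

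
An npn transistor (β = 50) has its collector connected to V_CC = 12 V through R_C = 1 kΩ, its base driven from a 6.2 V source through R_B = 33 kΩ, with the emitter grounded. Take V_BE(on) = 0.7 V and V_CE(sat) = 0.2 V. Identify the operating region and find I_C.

Assume active. Base-emitter loop: I_B = (V_BB − V_BE)/R_B = (6.2 − 0.7)/33 = 0.167 mA.
I_C = β·I_B = 50×0.167 = 8.33 mA.
V_CE = V_CC − I_C·R_C = 12 − 8.33×1 = 3.67 V > V_CE(sat), so the active-region assumption holds.

active; I_C ≈ 8.3 mA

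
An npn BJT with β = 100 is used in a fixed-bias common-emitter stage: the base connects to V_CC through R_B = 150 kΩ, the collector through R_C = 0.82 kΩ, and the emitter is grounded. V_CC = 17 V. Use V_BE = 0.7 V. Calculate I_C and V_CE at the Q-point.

I_C ≈ 11 mA, V_CE ≈ 8.1 V

Base loop: V_CC = I_B·R_B + V_BE, so I_B = (17 − 0.7)/150 kΩ = 0.109 mA.
In the active region I_C = β·I_B = 100 × 0.109 = 10.9 mA.
Collector loop: V_CE = V_CC − I_C·R_C = 17 − 10.9×0.82 = 8.09 V.
Since V_CE = 8.09 V > V_CE(sat) ≈ 0.2 V, the transistor is in the active region as assumed.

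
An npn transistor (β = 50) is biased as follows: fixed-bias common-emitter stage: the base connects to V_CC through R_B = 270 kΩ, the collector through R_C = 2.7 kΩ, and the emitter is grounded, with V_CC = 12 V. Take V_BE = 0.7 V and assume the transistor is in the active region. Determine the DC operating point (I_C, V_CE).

Base loop: V_CC = I_B·R_B + V_BE, so I_B = (12 − 0.7)/270 kΩ = 0.0419 mA.
In the active region I_C = β·I_B = 50 × 0.0419 = 2.09 mA.
Collector loop: V_CE = V_CC − I_C·R_C = 12 − 2.09×2.7 = 6.35 V.
Since V_CE = 6.35 V > V_CE(sat) ≈ 0.2 V, the transistor is in the active region as assumed.

I_C ≈ 2.1 mA, V_CE ≈ 6.3 V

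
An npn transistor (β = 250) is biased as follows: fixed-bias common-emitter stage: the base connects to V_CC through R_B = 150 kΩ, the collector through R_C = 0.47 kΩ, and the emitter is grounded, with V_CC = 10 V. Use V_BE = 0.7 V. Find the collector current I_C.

Base loop: V_CC = I_B·R_B + V_BE, so I_B = (10 − 0.7)/150 kΩ = 0.062 mA.
In the active region I_C = β·I_B = 250 × 0.062 = 15.5 mA.
Collector loop: V_CE = V_CC − I_C·R_C = 10 − 15.5×0.47 = 2.71 V.
Since V_CE = 2.71 V > V_CE(sat) ≈ 0.2 V, the transistor is in the active region as assumed.

I_C ≈ 16 mA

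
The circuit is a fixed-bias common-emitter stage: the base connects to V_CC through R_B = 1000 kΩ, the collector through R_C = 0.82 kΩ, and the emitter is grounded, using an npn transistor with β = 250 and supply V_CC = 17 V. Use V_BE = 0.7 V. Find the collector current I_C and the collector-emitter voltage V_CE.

I_C ≈ 4.1 mA, V_CE ≈ 14 V

Base loop: V_CC = I_B·R_B + V_BE, so I_B = (17 − 0.7)/1000 kΩ = 0.0163 mA.
In the active region I_C = β·I_B = 250 × 0.0163 = 4.08 mA.
Collector loop: V_CE = V_CC − I_C·R_C = 17 − 4.08×0.82 = 13.7 V.
Since V_CE = 13.7 V > V_CE(sat) ≈ 0.2 V, the transistor is in the active region as assumed.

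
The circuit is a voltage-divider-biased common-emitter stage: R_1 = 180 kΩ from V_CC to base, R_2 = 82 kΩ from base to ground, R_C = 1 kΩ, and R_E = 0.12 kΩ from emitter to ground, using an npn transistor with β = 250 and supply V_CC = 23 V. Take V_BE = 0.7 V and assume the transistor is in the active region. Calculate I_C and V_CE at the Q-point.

I_C ≈ 19 mA, V_CE ≈ 1.9 V

Thevenize the base divider: V_Th = V_CC·R_2/(R_1+R_2) = 23×82/262 = 7.2 V, R_Th = R_1‖R_2 = 56.3 kΩ.
Base-emitter loop: V_Th = I_B·R_Th + V_BE + (β+1)I_B·R_E, so I_B = (7.2 − 0.7) / (56.3 + 251×0.12) = 0.0752 mA.
I_C = β·I_B = 250×0.0752 = 18.8 mA, and I_E = (β+1)I_B = 18.9 mA.
V_CE = V_CC − I_C·R_C − I_E·R_E = 23 − 18.8×1 − 18.9×0.12 = 1.94 V.
V_CE = 1.94 V > 0.2 V confirms active-region operation.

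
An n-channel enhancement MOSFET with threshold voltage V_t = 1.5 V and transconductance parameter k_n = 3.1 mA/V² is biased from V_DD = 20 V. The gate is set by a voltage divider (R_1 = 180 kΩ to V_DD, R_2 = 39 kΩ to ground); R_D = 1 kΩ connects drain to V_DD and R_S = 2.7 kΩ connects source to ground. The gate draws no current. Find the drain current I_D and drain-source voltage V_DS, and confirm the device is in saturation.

V_G = V_DD·R_2/(R_1+R_2) = 20×39/219 = 3.56 V.
Assume saturation: I_D = (k_n/2)(V_GS − V_t)² with V_GS = V_G − I_D·R_S = 3.56 − 2.7·I_D.
Substituting gives 11.3·I_D² − 18.3·I_D + 6.59 = 0, with roots I_D = 0.544 or 1.07 mA.
The root I_D = 1.07 mA gives V_GS = 0.669 V ≤ V_t, so take I_D = 0.544 mA.
Then V_GS = 2.09 V and V_DS = V_DD − I_D(R_D+R_S) = 20 − 0.544×3.7 = 18 V.
Saturation requires V_DS ≥ V_GS − V_t = 0.592 V; 18 ≥ 0.592 ✓.

I_D ≈ 0.54 mA, V_DS ≈ 18 V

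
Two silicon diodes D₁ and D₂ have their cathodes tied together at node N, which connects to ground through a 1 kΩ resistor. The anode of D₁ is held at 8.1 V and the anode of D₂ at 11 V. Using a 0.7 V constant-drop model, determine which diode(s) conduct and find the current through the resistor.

Only D₂ conducts; I_R ≈ 10 mA

Assume both conduct. Then node N would need to be at both 8.1−0.7 = 7.4 V and 11−0.7 = 10.3 V, which is impossible.
Assume only D₂ conducts: V_N = 11 − 0.7 = 10.3 V, so I_R = 10.3/1 = 10.3 mA.
Check D₁: its anode-to-cathode voltage is 8.1 − 10.3 = -2.2 V < 0.7 V, so it is off. The assumption is consistent.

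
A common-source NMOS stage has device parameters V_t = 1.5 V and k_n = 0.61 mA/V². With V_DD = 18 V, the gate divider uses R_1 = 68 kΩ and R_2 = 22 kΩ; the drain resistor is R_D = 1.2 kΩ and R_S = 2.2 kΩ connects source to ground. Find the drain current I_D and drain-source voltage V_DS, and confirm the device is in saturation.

I_D ≈ 0.65 mA, V_DS ≈ 16 V

V_G = V_DD·R_2/(R_1+R_2) = 18×22/90 = 4.4 V.
Assume saturation: I_D = (k_n/2)(V_GS − V_t)² with V_GS = V_G − I_D·R_S = 4.4 − 2.2·I_D.
Substituting gives 1.48·I_D² − 4.89·I_D + 2.57 = 0, with roots I_D = 0.653 or 2.66 mA.
The root I_D = 2.66 mA gives V_GS = -1.45 V ≤ V_t, so take I_D = 0.653 mA.
Then V_GS = 2.96 V and V_DS = V_DD − I_D(R_D+R_S) = 18 − 0.653×3.4 = 15.8 V.
Saturation requires V_DS ≥ V_GS − V_t = 1.46 V; 15.8 ≥ 1.46 ✓.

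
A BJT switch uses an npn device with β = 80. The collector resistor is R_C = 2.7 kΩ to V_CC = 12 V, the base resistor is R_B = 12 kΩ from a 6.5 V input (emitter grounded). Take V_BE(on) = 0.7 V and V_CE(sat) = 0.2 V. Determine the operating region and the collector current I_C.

Assume active: I_B = (6.5 − 0.7)/12 = 0.483 mA, giving I_C = β·I_B = 38.7 mA.
But then V_CE = 12 − 38.7×2.7 = -92.4 V < V_CE(sat) = 0.2 V — impossible in the active region.
So the transistor is saturated. With V_CE = 0.2 V, I_C = (V_CC − 0.2)/R_C = 11.8/2.7 = 4.37 mA.
Check: β·I_B = 38.7 mA > I_C = 4.37 mA, confirming saturation.

saturation; I_C ≈ 4.4 mA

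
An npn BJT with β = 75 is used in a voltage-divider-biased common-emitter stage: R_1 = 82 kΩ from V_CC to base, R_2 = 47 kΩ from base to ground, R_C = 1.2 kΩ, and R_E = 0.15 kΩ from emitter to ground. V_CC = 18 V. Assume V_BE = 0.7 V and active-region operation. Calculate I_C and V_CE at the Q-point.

I_C ≈ 11 mA, V_CE ≈ 3.6 V

Thevenize the base divider: V_Th = V_CC·R_2/(R_1+R_2) = 18×47/129 = 6.56 V, R_Th = R_1‖R_2 = 29.9 kΩ.
Base-emitter loop: V_Th = I_B·R_Th + V_BE + (β+1)I_B·R_E, so I_B = (6.56 − 0.7) / (29.9 + 76×0.15) = 0.142 mA.
I_C = β·I_B = 75×0.142 = 10.6 mA, and I_E = (β+1)I_B = 10.8 mA.
V_CE = V_CC − I_C·R_C − I_E·R_E = 18 − 10.6×1.2 − 10.8×0.15 = 3.61 V.
V_CE = 3.61 V > 0.2 V confirms active-region operation.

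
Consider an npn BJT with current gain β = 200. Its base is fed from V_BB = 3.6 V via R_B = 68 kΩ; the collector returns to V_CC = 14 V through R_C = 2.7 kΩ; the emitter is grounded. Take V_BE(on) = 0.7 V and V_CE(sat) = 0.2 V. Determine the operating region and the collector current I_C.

saturation; I_C ≈ 5.1 mA

Assume active: I_B = (3.6 − 0.7)/68 = 0.0426 mA, giving I_C = β·I_B = 8.53 mA.
But then V_CE = 14 − 8.53×2.7 = -9.03 V < V_CE(sat) = 0.2 V — impossible in the active region.
So the transistor is saturated. With V_CE = 0.2 V, I_C = (V_CC − 0.2)/R_C = 13.8/2.7 = 5.11 mA.
Check: β·I_B = 8.53 mA > I_C = 5.11 mA, confirming saturation.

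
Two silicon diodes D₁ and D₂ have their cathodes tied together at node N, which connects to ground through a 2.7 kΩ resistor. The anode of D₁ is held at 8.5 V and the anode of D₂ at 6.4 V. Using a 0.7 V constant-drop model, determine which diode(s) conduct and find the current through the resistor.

Only D₁ conducts; I_R ≈ 2.9 mA

Assume both conduct. Then node N would need to be at both 8.5−0.7 = 7.8 V and 6.4−0.7 = 5.7 V, which is impossible.
Assume only D₁ conducts: V_N = 8.5 − 0.7 = 7.8 V, so I_R = 7.8/2.7 = 2.89 mA.
Check D₂: its anode-to-cathode voltage is 6.4 − 7.8 = -1.4 V < 0.7 V, so it is off. The assumption is consistent.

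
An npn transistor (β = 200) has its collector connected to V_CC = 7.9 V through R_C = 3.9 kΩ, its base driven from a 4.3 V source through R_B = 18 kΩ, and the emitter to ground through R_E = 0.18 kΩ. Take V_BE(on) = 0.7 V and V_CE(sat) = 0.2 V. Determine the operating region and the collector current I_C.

Assume active: I_B = (4.3 − 0.7)/(18 + 201×0.18) = 0.0664 mA, I_C = β·I_B = 13.3 mA.
Then V_CE = 7.9 − 13.3×3.9 − 13.4×0.18 = -46.3 V < 0.2 V — the active assumption fails.
Re-solve with V_CE = 0.2 V. KCL at the emitter: V_E/R_E = (V_BB−0.7−V_E)/R_B + (V_CC−0.2−V_E)/R_C, giving V_E = 0.371 V.
I_C = (V_CC − 0.2 − V_E)/R_C = (7.7 − 0.371)/3.9 = 1.88 mA.
Check: I_B = (3.6 − 0.371)/18 = 0.179 mA, and β·I_B = 35.9 mA > I_C, confirming saturation.

saturation; I_C ≈ 1.9 mA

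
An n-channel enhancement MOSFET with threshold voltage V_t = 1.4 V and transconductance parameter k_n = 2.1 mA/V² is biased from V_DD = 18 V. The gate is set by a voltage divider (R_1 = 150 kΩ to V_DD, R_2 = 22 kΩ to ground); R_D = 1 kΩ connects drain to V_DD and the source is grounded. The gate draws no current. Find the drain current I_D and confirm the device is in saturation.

I_D ≈ 0.85 mA

V_G = V_DD·R_2/(R_1+R_2) = 18×22/172 = 2.3 V. With the source grounded, V_GS = V_G = 2.3 V.
Assume saturation: I_D = (k_n/2)(V_GS − V_t)² = (2.1/2)×(2.3 − 1.4)² = 1.05×0.902² = 0.855 mA.
V_DS = V_DD − I_D·R_D = 18 − 0.855×1 = 17.1 V.
Saturation requires V_DS ≥ V_GS − V_t = 0.902 V; 17.1 ≥ 0.902 ✓.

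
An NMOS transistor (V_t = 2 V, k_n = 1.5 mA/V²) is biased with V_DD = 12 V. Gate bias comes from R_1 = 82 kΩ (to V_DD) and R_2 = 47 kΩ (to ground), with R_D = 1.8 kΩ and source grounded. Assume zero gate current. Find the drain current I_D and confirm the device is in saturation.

V_G = V_DD·R_2/(R_1+R_2) = 12×47/129 = 4.37 V. With the source grounded, V_GS = V_G = 4.37 V.
Assume saturation: I_D = (k_n/2)(V_GS − V_t)² = (1.5/2)×(4.37 − 2)² = 0.75×2.37² = 4.22 mA.
V_DS = V_DD − I_D·R_D = 12 − 4.22×1.8 = 4.4 V.
Saturation requires V_DS ≥ V_GS − V_t = 2.37 V; 4.4 ≥ 2.37 ✓.

I_D ≈ 4.2 mA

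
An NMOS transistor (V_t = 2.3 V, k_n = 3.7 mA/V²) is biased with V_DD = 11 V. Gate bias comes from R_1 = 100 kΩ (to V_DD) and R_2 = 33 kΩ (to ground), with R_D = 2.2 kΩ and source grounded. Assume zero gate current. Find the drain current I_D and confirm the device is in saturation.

I_D ≈ 0.34 mA

V_G = V_DD·R_2/(R_1+R_2) = 11×33/133 = 2.73 V. With the source grounded, V_GS = V_G = 2.73 V.
Assume saturation: I_D = (k_n/2)(V_GS − V_t)² = (3.7/2)×(2.73 − 2.3)² = 1.85×0.429² = 0.341 mA.
V_DS = V_DD − I_D·R_D = 11 − 0.341×2.2 = 10.2 V.
Saturation requires V_DS ≥ V_GS − V_t = 0.429 V; 10.2 ≥ 0.429 ✓.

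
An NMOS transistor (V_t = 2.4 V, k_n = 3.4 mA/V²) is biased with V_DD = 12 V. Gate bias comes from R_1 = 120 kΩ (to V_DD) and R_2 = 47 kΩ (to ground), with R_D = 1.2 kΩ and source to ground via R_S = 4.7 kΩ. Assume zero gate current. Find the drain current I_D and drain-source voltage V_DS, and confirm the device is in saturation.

I_D ≈ 0.15 mA, V_DS ≈ 11 V

V_G = V_DD·R_2/(R_1+R_2) = 12×47/167 = 3.38 V.
Assume saturation: I_D = (k_n/2)(V_GS − V_t)² with V_GS = V_G − I_D·R_S = 3.38 − 4.7·I_D.
Substituting gives 37.6·I_D² − 16.6·I_D + 1.62 = 0, with roots I_D = 0.146 or 0.297 mA.
The root I_D = 0.297 mA gives V_GS = 1.98 V ≤ V_t, so take I_D = 0.146 mA.
Then V_GS = 2.69 V and V_DS = V_DD − I_D(R_D+R_S) = 12 − 0.146×5.9 = 11.1 V.
Saturation requires V_DS ≥ V_GS − V_t = 0.293 V; 11.1 ≥ 0.293 ✓.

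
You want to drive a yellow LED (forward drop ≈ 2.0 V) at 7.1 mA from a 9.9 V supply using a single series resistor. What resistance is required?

R ≈ 1.1 kΩ

The resistor drops V_S − V_D = 9.9 − 2.0 = 7.9 V at 7.1 mA.
R = 7.9 V / 7.1 mA = 1.11 kΩ.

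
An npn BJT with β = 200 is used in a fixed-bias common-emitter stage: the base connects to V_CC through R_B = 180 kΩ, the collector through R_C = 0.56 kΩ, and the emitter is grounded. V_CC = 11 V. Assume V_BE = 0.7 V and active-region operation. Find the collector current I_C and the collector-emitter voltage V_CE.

Base loop: V_CC = I_B·R_B + V_BE, so I_B = (11 − 0.7)/180 kΩ = 0.0572 mA.
In the active region I_C = β·I_B = 200 × 0.0572 = 11.4 mA.
Collector loop: V_CE = V_CC − I_C·R_C = 11 − 11.4×0.56 = 4.59 V.
Since V_CE = 4.59 V > V_CE(sat) ≈ 0.2 V, the transistor is in the active region as assumed.

I_C ≈ 11 mA, V_CE ≈ 4.6 V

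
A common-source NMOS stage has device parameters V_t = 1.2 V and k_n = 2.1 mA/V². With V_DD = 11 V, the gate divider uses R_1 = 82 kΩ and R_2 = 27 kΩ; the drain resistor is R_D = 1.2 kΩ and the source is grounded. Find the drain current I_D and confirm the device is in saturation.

V_G = V_DD·R_2/(R_1+R_2) = 11×27/109 = 2.72 V. With the source grounded, V_GS = V_G = 2.72 V.
Assume saturation: I_D = (k_n/2)(V_GS − V_t)² = (2.1/2)×(2.72 − 1.2)² = 1.05×1.52² = 2.44 mA.
V_DS = V_DD − I_D·R_D = 11 − 2.44×1.2 = 8.07 V.
Saturation requires V_DS ≥ V_GS − V_t = 1.52 V; 8.07 ≥ 1.52 ✓.

I_D ≈ 2.4 mA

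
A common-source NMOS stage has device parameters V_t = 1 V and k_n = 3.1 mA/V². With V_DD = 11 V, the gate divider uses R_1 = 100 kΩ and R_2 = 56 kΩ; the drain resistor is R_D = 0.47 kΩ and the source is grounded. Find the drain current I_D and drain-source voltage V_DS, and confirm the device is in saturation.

I_D ≈ 13 mA, V_DS ≈ 4.7 V

V_G = V_DD·R_2/(R_1+R_2) = 11×56/156 = 3.95 V. With the source grounded, V_GS = V_G = 3.95 V.
Assume saturation: I_D = (k_n/2)(V_GS − V_t)² = (3.1/2)×(3.95 − 1)² = 1.55×2.95² = 13.5 mA.
V_DS = V_DD − I_D·R_D = 11 − 13.5×0.47 = 4.67 V.
Saturation requires V_DS ≥ V_GS − V_t = 2.95 V; 4.67 ≥ 2.95 ✓.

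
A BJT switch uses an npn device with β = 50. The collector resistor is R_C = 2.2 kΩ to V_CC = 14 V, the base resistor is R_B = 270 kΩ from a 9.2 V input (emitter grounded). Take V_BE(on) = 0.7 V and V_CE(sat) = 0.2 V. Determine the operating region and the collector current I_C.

active; I_C ≈ 1.6 mA

Assume active. Base-emitter loop: I_B = (V_BB − V_BE)/R_B = (9.2 − 0.7)/270 = 0.0315 mA.
I_C = β·I_B = 50×0.0315 = 1.57 mA.
V_CE = V_CC − I_C·R_C = 14 − 1.57×2.2 = 10.5 V > V_CE(sat), so the active-region assumption holds.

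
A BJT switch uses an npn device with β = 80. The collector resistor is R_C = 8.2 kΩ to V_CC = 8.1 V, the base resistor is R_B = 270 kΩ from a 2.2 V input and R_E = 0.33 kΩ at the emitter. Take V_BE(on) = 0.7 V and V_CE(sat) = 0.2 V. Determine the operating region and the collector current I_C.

active; I_C ≈ 0.4 mA

Assume active. Base-emitter loop: I_B = (V_BB − V_BE)/(R_B + (β+1)R_E) = (2.2 − 0.7)/(270 + 81×0.33) = 0.00506 mA.
I_C = β·I_B = 80×0.00506 = 0.404 mA.
V_CE = V_CC − I_C·R_C − I_E·R_E = 8.1 − 0.404×8.2 − 0.409×0.33 = 4.65 V > V_CE(sat), so the active-region assumption holds.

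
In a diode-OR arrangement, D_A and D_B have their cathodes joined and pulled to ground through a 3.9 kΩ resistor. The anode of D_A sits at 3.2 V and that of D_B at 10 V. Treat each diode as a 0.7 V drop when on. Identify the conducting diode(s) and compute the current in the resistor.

Assume both conduct. Then node N would need to be at both 3.2−0.7 = 2.5 V and 10−0.7 = 9.3 V, which is impossible.
Assume only D_B conducts: V_N = 10 − 0.7 = 9.3 V, so I_R = 9.3/3.9 = 2.38 mA.
Check D_A: its anode-to-cathode voltage is 3.2 − 9.3 = -6.1 V < 0.7 V, so it is off. The assumption is consistent.

Only D_B conducts; I_R ≈ 2.4 mA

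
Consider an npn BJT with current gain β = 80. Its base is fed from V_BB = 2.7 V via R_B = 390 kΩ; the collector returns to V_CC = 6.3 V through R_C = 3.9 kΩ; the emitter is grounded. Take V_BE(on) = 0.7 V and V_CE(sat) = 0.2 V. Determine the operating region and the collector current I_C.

active; I_C ≈ 0.41 mA

Assume active. Base-emitter loop: I_B = (V_BB − V_BE)/R_B = (2.7 − 0.7)/390 = 0.00513 mA.
I_C = β·I_B = 80×0.00513 = 0.41 mA.
V_CE = V_CC − I_C·R_C = 6.3 − 0.41×3.9 = 4.7 V > V_CE(sat), so the active-region assumption holds.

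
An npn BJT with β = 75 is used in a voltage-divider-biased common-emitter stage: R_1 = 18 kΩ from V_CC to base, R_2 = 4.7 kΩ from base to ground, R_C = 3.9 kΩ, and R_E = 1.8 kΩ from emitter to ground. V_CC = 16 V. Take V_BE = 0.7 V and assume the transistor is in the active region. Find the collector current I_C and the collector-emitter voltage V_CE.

I_C ≈ 1.4 mA, V_CE ≈ 8 V

Thevenize the base divider: V_Th = V_CC·R_2/(R_1+R_2) = 16×4.7/22.7 = 3.31 V, R_Th = R_1‖R_2 = 3.73 kΩ.
Base-emitter loop: V_Th = I_B·R_Th + V_BE + (β+1)I_B·R_E, so I_B = (3.31 − 0.7) / (3.73 + 76×1.8) = 0.0186 mA.
I_C = β·I_B = 75×0.0186 = 1.39 mA, and I_E = (β+1)I_B = 1.41 mA.
V_CE = V_CC − I_C·R_C − I_E·R_E = 16 − 1.39×3.9 − 1.41×1.8 = 8.02 V.
V_CE = 8.02 V > 0.2 V confirms active-region operation.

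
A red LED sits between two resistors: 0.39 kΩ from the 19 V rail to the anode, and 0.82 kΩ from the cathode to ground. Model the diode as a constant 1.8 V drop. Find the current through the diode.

The two resistors are in series with the diode, so KVL gives 19 = I·0.39 + 1.8 + I·0.82.
I = (19 − 1.8) / (0.39 + 0.82) kΩ = 17.2 / 1.21 = 14.2 mA.

I ≈ 14 mA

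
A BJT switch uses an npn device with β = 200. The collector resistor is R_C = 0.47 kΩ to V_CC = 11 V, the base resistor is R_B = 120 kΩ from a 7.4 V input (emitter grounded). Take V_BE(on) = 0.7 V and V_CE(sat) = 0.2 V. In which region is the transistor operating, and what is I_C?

Assume active. Base-emitter loop: I_B = (V_BB − V_BE)/R_B = (7.4 − 0.7)/120 = 0.0558 mA.
I_C = β·I_B = 200×0.0558 = 11.2 mA.
V_CE = V_CC − I_C·R_C = 11 − 11.2×0.47 = 5.75 V > V_CE(sat), so the active-region assumption holds.

active; I_C ≈ 11 mA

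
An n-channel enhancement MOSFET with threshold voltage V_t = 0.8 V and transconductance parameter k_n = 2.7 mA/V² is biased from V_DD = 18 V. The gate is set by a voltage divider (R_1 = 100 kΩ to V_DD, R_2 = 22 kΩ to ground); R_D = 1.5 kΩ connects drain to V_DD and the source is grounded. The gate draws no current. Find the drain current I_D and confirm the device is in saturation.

V_G = V_DD·R_2/(R_1+R_2) = 18×22/122 = 3.25 V. With the source grounded, V_GS = V_G = 3.25 V.
Assume saturation: I_D = (k_n/2)(V_GS − V_t)² = (2.7/2)×(3.25 − 0.8)² = 1.35×2.45² = 8.08 mA.
V_DS = V_DD − I_D·R_D = 18 − 8.08×1.5 = 5.89 V.
Saturation requires V_DS ≥ V_GS − V_t = 2.45 V; 5.89 ≥ 2.45 ✓.

I_D ≈ 8.1 mA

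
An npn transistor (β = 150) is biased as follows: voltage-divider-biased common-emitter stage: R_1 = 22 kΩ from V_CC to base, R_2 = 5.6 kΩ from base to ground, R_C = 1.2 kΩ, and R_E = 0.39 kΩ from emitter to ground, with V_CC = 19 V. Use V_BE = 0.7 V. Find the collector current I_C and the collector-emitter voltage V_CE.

Thevenize the base divider: V_Th = V_CC·R_2/(R_1+R_2) = 19×5.6/27.6 = 3.86 V, R_Th = R_1‖R_2 = 4.46 kΩ.
Base-emitter loop: V_Th = I_B·R_Th + V_BE + (β+1)I_B·R_E, so I_B = (3.86 − 0.7) / (4.46 + 151×0.39) = 0.0498 mA.
I_C = β·I_B = 150×0.0498 = 7.47 mA, and I_E = (β+1)I_B = 7.52 mA.
V_CE = V_CC − I_C·R_C − I_E·R_E = 19 − 7.47×1.2 − 7.52×0.39 = 7.1 V.
V_CE = 7.1 V > 0.2 V confirms active-region operation.

I_C ≈ 7.5 mA, V_CE ≈ 7.1 V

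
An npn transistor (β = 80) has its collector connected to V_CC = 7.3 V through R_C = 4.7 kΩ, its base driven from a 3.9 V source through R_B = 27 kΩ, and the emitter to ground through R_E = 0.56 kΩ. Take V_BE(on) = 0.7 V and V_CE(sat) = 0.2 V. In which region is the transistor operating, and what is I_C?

saturation; I_C ≈ 1.3 mA

Assume active: I_B = (3.9 − 0.7)/(27 + 81×0.56) = 0.0442 mA, I_C = β·I_B = 3.54 mA.
Then V_CE = 7.3 − 3.54×4.7 − 3.58×0.56 = -11.3 V < 0.2 V — the active assumption fails.
Re-solve with V_CE = 0.2 V. KCL at the emitter: V_E/R_E = (V_BB−0.7−V_E)/R_B + (V_CC−0.2−V_E)/R_C, giving V_E = 0.8 V.
I_C = (V_CC − 0.2 − V_E)/R_C = (7.1 − 0.8)/4.7 = 1.34 mA.
Check: I_B = (3.2 − 0.8)/27 = 0.0889 mA, and β·I_B = 7.11 mA > I_C, confirming saturation.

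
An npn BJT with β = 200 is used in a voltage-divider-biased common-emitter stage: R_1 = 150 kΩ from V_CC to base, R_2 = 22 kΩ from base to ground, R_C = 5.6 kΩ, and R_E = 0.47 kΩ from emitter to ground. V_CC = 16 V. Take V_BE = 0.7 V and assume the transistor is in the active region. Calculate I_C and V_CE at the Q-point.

Thevenize the base divider: V_Th = V_CC·R_2/(R_1+R_2) = 16×22/172 = 2.05 V, R_Th = R_1‖R_2 = 19.2 kΩ.
Base-emitter loop: V_Th = I_B·R_Th + V_BE + (β+1)I_B·R_E, so I_B = (2.05 − 0.7) / (19.2 + 201×0.47) = 0.0118 mA.
I_C = β·I_B = 200×0.0118 = 2.37 mA, and I_E = (β+1)I_B = 2.38 mA.
V_CE = V_CC − I_C·R_C − I_E·R_E = 16 − 2.37×5.6 − 2.38×0.47 = 1.61 V.
V_CE = 1.61 V > 0.2 V confirms active-region operation.

I_C ≈ 2.4 mA, V_CE ≈ 1.6 V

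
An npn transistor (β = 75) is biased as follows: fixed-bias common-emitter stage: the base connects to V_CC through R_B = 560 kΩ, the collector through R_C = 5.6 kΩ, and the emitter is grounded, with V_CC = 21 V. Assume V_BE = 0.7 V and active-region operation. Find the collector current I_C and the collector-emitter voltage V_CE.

Base loop: V_CC = I_B·R_B + V_BE, so I_B = (21 − 0.7)/560 kΩ = 0.0363 mA.
In the active region I_C = β·I_B = 75 × 0.0363 = 2.72 mA.
Collector loop: V_CE = V_CC − I_C·R_C = 21 − 2.72×5.6 = 5.77 V.
Since V_CE = 5.77 V > V_CE(sat) ≈ 0.2 V, the transistor is in the active region as assumed.

I_C ≈ 2.7 mA, V_CE ≈ 5.8 V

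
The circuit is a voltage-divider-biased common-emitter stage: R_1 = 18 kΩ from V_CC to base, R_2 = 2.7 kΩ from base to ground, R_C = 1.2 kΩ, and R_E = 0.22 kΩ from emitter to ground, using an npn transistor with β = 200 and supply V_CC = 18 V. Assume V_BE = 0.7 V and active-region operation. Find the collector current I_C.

I_C ≈ 7.1 mA

Thevenize the base divider: V_Th = V_CC·R_2/(R_1+R_2) = 18×2.7/20.7 = 2.35 V, R_Th = R_1‖R_2 = 2.35 kΩ.
Base-emitter loop: V_Th = I_B·R_Th + V_BE + (β+1)I_B·R_E, so I_B = (2.35 − 0.7) / (2.35 + 201×0.22) = 0.0354 mA.
I_C = β·I_B = 200×0.0354 = 7.08 mA, and I_E = (β+1)I_B = 7.11 mA.
V_CE = V_CC − I_C·R_C − I_E·R_E = 18 − 7.08×1.2 − 7.11×0.22 = 7.94 V.
V_CE = 7.94 V > 0.2 V confirms active-region operation.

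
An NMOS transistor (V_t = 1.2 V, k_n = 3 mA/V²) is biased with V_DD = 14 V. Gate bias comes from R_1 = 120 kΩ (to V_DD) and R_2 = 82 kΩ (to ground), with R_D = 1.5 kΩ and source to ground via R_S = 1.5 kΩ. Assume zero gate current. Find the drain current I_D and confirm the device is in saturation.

I_D ≈ 2.2 mA

V_G = V_DD·R_2/(R_1+R_2) = 14×82/202 = 5.68 V.
Assume saturation: I_D = (k_n/2)(V_GS − V_t)² with V_GS = V_G − I_D·R_S = 5.68 − 1.5·I_D.
Substituting gives 3.38·I_D² − 21.2·I_D + 30.1 = 0, with roots I_D = 2.18 or 4.09 mA.
The root I_D = 4.09 mA gives V_GS = -0.451 V ≤ V_t, so take I_D = 2.18 mA.
Then V_GS = 2.41 V and V_DS = V_DD − I_D(R_D+R_S) = 14 − 2.18×3 = 7.45 V.
Saturation requires V_DS ≥ V_GS − V_t = 1.21 V; 7.45 ≥ 1.21 ✓.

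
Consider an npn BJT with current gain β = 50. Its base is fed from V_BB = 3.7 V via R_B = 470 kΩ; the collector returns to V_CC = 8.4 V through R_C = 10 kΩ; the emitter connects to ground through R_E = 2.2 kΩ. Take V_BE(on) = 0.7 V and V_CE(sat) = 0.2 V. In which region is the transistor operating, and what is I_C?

Assume active. Base-emitter loop: I_B = (V_BB − V_BE)/(R_B + (β+1)R_E) = (3.7 − 0.7)/(470 + 51×2.2) = 0.00515 mA.
I_C = β·I_B = 50×0.00515 = 0.258 mA.
V_CE = V_CC − I_C·R_C − I_E·R_E = 8.4 − 0.258×10 − 0.263×2.2 = 5.25 V > V_CE(sat), so the active-region assumption holds.

active; I_C ≈ 0.26 mA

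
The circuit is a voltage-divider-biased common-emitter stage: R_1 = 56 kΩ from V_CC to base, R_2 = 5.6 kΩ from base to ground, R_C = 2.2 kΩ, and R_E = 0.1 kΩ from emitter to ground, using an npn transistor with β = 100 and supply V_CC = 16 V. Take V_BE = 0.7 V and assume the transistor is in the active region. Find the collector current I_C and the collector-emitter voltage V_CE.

I_C ≈ 5 mA, V_CE ≈ 4.6 V

Thevenize the base divider: V_Th = V_CC·R_2/(R_1+R_2) = 16×5.6/61.6 = 1.45 V, R_Th = R_1‖R_2 = 5.09 kΩ.
Base-emitter loop: V_Th = I_B·R_Th + V_BE + (β+1)I_B·R_E, so I_B = (1.45 − 0.7) / (5.09 + 101×0.1) = 0.0497 mA.
I_C = β·I_B = 100×0.0497 = 4.97 mA, and I_E = (β+1)I_B = 5.02 mA.
V_CE = V_CC − I_C·R_C − I_E·R_E = 16 − 4.97×2.2 − 5.02×0.1 = 4.57 V.
V_CE = 4.57 V > 0.2 V confirms active-region operation.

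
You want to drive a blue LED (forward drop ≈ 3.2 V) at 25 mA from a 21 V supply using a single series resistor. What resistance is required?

The resistor drops V_S − V_D = 21 − 3.2 = 17.8 V at 25 mA.
R = 17.8 V / 25 mA = 0.712 kΩ.

R ≈ 0.71 kΩ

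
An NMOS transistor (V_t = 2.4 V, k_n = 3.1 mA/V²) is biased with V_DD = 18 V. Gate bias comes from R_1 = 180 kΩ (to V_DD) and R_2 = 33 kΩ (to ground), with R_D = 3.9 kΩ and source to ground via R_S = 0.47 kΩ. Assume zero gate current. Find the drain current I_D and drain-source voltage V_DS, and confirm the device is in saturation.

V_G = V_DD·R_2/(R_1+R_2) = 18×33/213 = 2.79 V.
Assume saturation: I_D = (k_n/2)(V_GS − V_t)² with V_GS = V_G − I_D·R_S = 2.79 − 0.47·I_D.
Substituting gives 0.342·I_D² − 1.57·I_D + 0.234 = 0, with roots I_D = 0.155 or 4.42 mA.
The root I_D = 4.42 mA gives V_GS = 0.711 V ≤ V_t, so take I_D = 0.155 mA.
Then V_GS = 2.72 V and V_DS = V_DD − I_D(R_D+R_S) = 18 − 0.155×4.37 = 17.3 V.
Saturation requires V_DS ≥ V_GS − V_t = 0.316 V; 17.3 ≥ 0.316 ✓.

I_D ≈ 0.15 mA, V_DS ≈ 17 V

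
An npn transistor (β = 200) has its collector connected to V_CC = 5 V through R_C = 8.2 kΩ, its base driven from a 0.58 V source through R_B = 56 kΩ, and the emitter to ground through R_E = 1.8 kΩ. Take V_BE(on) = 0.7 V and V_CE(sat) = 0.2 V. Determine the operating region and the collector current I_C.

V_BB = 0.58 V ≤ V_BE(on) = 0.7 V, so the base-emitter junction is not forward biased.
The transistor is in cutoff: I_B = I_C = 0.

cutoff; I_C ≈ 0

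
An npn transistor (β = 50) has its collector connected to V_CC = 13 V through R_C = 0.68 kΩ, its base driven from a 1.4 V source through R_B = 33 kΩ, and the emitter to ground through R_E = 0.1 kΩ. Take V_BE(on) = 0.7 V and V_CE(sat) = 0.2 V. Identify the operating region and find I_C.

active; I_C ≈ 0.92 mA

Assume active. Base-emitter loop: I_B = (V_BB − V_BE)/(R_B + (β+1)R_E) = (1.4 − 0.7)/(33 + 51×0.1) = 0.0184 mA.
I_C = β·I_B = 50×0.0184 = 0.919 mA.
V_CE = V_CC − I_C·R_C − I_E·R_E = 13 − 0.919×0.68 − 0.937×0.1 = 12.3 V > V_CE(sat), so the active-region assumption holds.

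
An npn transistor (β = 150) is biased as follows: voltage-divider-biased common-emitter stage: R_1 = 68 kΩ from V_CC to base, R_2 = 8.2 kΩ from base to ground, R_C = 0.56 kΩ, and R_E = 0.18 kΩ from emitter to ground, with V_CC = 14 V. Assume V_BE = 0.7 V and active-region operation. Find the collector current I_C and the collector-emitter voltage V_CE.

Thevenize the base divider: V_Th = V_CC·R_2/(R_1+R_2) = 14×8.2/76.2 = 1.51 V, R_Th = R_1‖R_2 = 7.32 kΩ.
Base-emitter loop: V_Th = I_B·R_Th + V_BE + (β+1)I_B·R_E, so I_B = (1.51 − 0.7) / (7.32 + 151×0.18) = 0.0234 mA.
I_C = β·I_B = 150×0.0234 = 3.51 mA, and I_E = (β+1)I_B = 3.53 mA.
V_CE = V_CC − I_C·R_C − I_E·R_E = 14 − 3.51×0.56 − 3.53×0.18 = 11.4 V.
V_CE = 11.4 V > 0.2 V confirms active-region operation.

I_C ≈ 3.5 mA, V_CE ≈ 11 V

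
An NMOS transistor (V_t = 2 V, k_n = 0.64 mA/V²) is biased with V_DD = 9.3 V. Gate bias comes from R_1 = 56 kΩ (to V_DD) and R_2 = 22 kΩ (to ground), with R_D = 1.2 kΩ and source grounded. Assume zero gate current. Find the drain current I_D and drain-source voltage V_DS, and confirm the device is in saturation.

I_D ≈ 0.12 mA, V_DS ≈ 9.2 V

V_G = V_DD·R_2/(R_1+R_2) = 9.3×22/78 = 2.62 V. With the source grounded, V_GS = V_G = 2.62 V.
Assume saturation: I_D = (k_n/2)(V_GS − V_t)² = (0.64/2)×(2.62 − 2)² = 0.32×0.623² = 0.124 mA.
V_DS = V_DD − I_D·R_D = 9.3 − 0.124×1.2 = 9.15 V.
Saturation requires V_DS ≥ V_GS − V_t = 0.623 V; 9.15 ≥ 0.623 ✓.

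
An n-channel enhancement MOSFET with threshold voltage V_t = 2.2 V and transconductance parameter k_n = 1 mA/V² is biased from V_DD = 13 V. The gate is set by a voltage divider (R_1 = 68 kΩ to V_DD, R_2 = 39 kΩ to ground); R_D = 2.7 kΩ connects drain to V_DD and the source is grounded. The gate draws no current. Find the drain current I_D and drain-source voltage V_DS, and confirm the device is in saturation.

I_D ≈ 3.2 mA, V_DS ≈ 4.3 V

V_G = V_DD·R_2/(R_1+R_2) = 13×39/107 = 4.74 V. With the source grounded, V_GS = V_G = 4.74 V.
Assume saturation: I_D = (k_n/2)(V_GS − V_t)² = (1/2)×(4.74 − 2.2)² = 0.5×2.54² = 3.22 mA.
V_DS = V_DD − I_D·R_D = 13 − 3.22×2.7 = 4.3 V.
Saturation requires V_DS ≥ V_GS − V_t = 2.54 V; 4.3 ≥ 2.54 ✓.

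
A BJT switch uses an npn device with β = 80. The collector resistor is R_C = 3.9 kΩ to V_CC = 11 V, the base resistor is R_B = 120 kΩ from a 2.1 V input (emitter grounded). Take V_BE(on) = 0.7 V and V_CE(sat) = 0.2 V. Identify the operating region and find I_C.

active; I_C ≈ 0.93 mA

Assume active. Base-emitter loop: I_B = (V_BB − V_BE)/R_B = (2.1 − 0.7)/120 = 0.0117 mA.
I_C = β·I_B = 80×0.0117 = 0.933 mA.
V_CE = V_CC − I_C·R_C = 11 − 0.933×3.9 = 7.36 V > V_CE(sat), so the active-region assumption holds.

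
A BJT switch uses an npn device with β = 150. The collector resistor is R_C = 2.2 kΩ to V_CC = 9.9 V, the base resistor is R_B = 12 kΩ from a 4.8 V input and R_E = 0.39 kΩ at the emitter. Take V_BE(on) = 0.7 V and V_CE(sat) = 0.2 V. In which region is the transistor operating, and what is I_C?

Assume active: I_B = (4.8 − 0.7)/(12 + 151×0.39) = 0.0578 mA, I_C = β·I_B = 8.68 mA.
Then V_CE = 9.9 − 8.68×2.2 − 8.73×0.39 = -12.6 V < 0.2 V — the active assumption fails.
Re-solve with V_CE = 0.2 V. KCL at the emitter: V_E/R_E = (V_BB−0.7−V_E)/R_B + (V_CC−0.2−V_E)/R_C, giving V_E = 1.53 V.
I_C = (V_CC − 0.2 − V_E)/R_C = (9.7 − 1.53)/2.2 = 3.71 mA.
Check: I_B = (4.1 − 1.53)/12 = 0.214 mA, and β·I_B = 32.1 mA > I_C, confirming saturation.

saturation; I_C ≈ 3.7 mA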